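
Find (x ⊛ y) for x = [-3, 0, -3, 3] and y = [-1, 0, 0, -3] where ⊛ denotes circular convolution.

(x ⊛ y)[n] = Σ(m=0 to 3) x[m] · y[(n-m) mod 4]

Computing each output sample:
(x ⊛ y)[0] = 3
(x ⊛ y)[1] = 9
(x ⊛ y)[2] = -6
(x ⊛ y)[3] = 6

x ⊛ y = [3, 9, -6, 6]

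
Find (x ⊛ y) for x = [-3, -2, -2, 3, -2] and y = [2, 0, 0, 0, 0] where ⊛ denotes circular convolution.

(x ⊛ y)[n] = Σ(m=0 to 4) x[m] · y[(n-m) mod 5]

Computing each output sample:
(x ⊛ y)[0] = -6
(x ⊛ y)[1] = -4
(x ⊛ y)[2] = -4
(x ⊛ y)[3] = 6
(x ⊛ y)[4] = -4

x ⊛ y = [-6, -4, -4, 6, -4]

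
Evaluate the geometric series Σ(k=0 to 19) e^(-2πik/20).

Sum of all nth roots of unity equals 0 for n > 1 (geometric series with r ≠ 1).

0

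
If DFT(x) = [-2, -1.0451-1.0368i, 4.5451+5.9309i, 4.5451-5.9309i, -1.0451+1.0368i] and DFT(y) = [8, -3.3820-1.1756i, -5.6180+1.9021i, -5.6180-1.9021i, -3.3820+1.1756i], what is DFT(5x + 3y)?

By linearity: DFT(5x + 3y) = 5·DFT(x) + 3·DFT(y)
= 5·[-2, -1.0451-1.0368i, 4.5451+5.9309i, 4.5451-5.9309i, -1.0451+1.0368i] + 3·[8, -3.3820-1.1756i, -5.6180+1.9021i, -5.6180-1.9021i, -3.3820+1.1756i]

Computing element-wise:
Z[0] = 5·(-2) + 3·(8) = 14
Z[1] = 5·(-1.0451-1.0368i) + 3·(-3.3820-1.1756i) = -15.3715-8.7108i
Z[2] = 5·(4.5451+5.9309i) + 3·(-5.6180+1.9021i) = 5.8715+35.3608i
Z[3] = 5·(4.5451-5.9309i) + 3·(-5.6180-1.9021i) = 5.8715-35.3608i
Z[4] = 5·(-1.0451+1.0368i) + 3·(-3.3820+1.1756i) = -15.3715+8.7108i

DFT(5x + 3y) = 5·X + 3·Y = [14, -15.3715-8.7108i, 5.8715+35.3608i, 5.8715-35.3608i, -15.3715+8.7108i]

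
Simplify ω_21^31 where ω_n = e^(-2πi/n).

Since ω_21^21 = 1, powers reduce modulo 21.
31 mod 21 = 10
So ω_21^31 = ω_21^10 = e^(-2πi·10/21)

ω_21^31 = ω_21^10 = -0.9888-0.1490i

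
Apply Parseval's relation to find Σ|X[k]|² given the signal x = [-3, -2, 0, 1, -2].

Parseval: Σ|x[n]|² = (1/N)Σ|X[k]|², so Σ|X[k]|² = N·Σ|x[n]|² = 5·18.0000

Σ|X[k]|² = N·Σ|x[n]|² = 5·18.0000 = 90.0000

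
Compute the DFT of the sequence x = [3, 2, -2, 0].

X[k] = Σ(n=0 to 3) x[n] · ω_4^(nk)
where ω_4 = e^(-2πi/4)

Computing each X[k]:
X[0] = 3
X[1] = 5-2i
X[2] = -1
X[3] = 5+2i

X = [3, 5-2i, -1, 5+2i]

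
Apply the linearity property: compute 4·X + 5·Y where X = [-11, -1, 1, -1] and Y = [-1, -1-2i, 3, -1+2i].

By linearity: DFT(4x + 5y) = 4·DFT(x) + 5·DFT(y)
= 4·[-11, -1, 1, -1] + 5·[-1, -1-2i, 3, -1+2i]

Computing element-wise:
Z[0] = 4·(-11) + 5·(-1) = -49
Z[1] = 4·(-1) + 5·(-1-2i) = -9-10i
Z[2] = 4·(1) + 5·(3) = 19
Z[3] = 4·(-1) + 5·(-1+2i) = -9+10i

DFT(4x + 5y) = 4·X + 5·Y = [-49, -9-10i, 19, -9+10i]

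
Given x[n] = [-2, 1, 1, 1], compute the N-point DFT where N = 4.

X[k] = Σ(n=0 to 3) x[n] · ω_4^(nk)
where ω_4 = e^(-2πi/4)

Computing each X[k]:
X[0] = 1
X[1] = -3
X[2] = -3
X[3] = -3

X = [1, -3, -3, -3]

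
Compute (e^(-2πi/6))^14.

Since ω_6^6 = 1, powers reduce modulo 6.
14 mod 6 = 2
So ω_6^14 = ω_6^2 = e^(-2πi·2/6)

ω_6^14 = ω_6^2 = -0.5000-0.8660i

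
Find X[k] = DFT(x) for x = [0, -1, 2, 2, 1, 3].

X[k] = Σ(n=0 to 5) x[n] · ω_6^(nk)
where ω_6 = e^(-2πi/6)

Computing each X[k]:
X[0] = 7
X[1] = -2.5000+2.5981i
X[2] = -0.5000+4.3301i
X[3] = -1
X[4] = -0.5000-4.3301i
X[5] = -2.5000-2.5981i

X = [7, -2.5000+2.5981i, -0.5000+4.3301i, -1, -0.5000-4.3301i, -2.5000-2.5981i]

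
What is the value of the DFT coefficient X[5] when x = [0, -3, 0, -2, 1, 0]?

X[5] = Σ(n=0 to 5) x[n] · ω_6^(5n) where ω_6 = e^(-2πi/6)
= (0)·ω_6^0 + (-3)·ω_6^5 + (0)·ω_6^10 + (-2)·ω_6^15 + (1)·ω_6^20 + (0)·ω_6^25

X[5] = -3.4641i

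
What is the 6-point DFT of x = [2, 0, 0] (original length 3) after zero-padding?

Original 3-point DFT: [2, 2, 2]
Zero-padded 6-point DFT provides frequency interpolation.

DFT_6([x, 0, ...]) = [2, 2, 2, 2, 2, 2]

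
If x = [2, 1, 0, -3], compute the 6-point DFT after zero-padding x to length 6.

Original 4-point DFT: [0, 2-4i, 4, 2+4i]
Zero-padded 6-point DFT provides frequency interpolation.

DFT_6([x, 0, ...]) = [0, 5.5000-0.8660i, -1.5000-0.8660i, 4, -1.5000+0.8660i, 5.5000+0.8660i]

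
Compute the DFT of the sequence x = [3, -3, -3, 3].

X[k] = Σ(n=0 to 3) x[n] · ω_4^(nk)
where ω_4 = e^(-2πi/4)

Computing each X[k]:
X[0] = 0
X[1] = 6+6i
X[2] = 0
X[3] = 6-6i

X = [0, 6+6i, 0, 6-6i]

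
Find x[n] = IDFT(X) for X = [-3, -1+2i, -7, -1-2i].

x[n] = (1/4) Σ(k=0 to 3) X[k] · e^(2πikn/4)

Computing each x[n]:
x[0] = -3
x[1] = 0
x[2] = -2
x[3] = 2

x = [-3, 0, -2, 2]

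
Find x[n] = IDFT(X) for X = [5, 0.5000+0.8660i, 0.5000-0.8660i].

x[n] = (1/3) Σ(k=0 to 2) X[k] · e^(2πikn/3)

Computing each x[n]:
x[0] = 2
x[1] = 1
x[2] = 2

x = [2, 1, 2]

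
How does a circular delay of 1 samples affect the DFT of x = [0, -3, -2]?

Time shift by 1: X_shifted[k] = ω_3^(1k) · X[k]
Shifted x = [-2, 0, -3]

DFT(x[n-1]) = [-5, -0.5000-2.5981i, -0.5000+2.5981i]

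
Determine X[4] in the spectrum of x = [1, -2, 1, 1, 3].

X[4] = Σ(n=0 to 4) x[n] · ω_5^(4n) where ω_5 = e^(-2πi/5)
= (1)·ω_5^0 + (-2)·ω_5^4 + (1)·ω_5^8 + (1)·ω_5^12 + (3)·ω_5^16

X[4] = -0.3090-4.7553i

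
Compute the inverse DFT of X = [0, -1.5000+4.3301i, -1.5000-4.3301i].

x[n] = (1/3) Σ(k=0 to 2) X[k] · e^(2πikn/3)

Computing each x[n]:
x[0] = -1
x[1] = -2
x[2] = 3

x = [-1, -2, 3]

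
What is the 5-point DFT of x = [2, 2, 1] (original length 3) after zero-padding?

Original 3-point DFT: [5, 0.5000-0.8660i, 0.5000+0.8660i]
Zero-padded 5-point DFT provides frequency interpolation.

DFT_5([x, 0, ...]) = [5, 1.8090-2.4899i, 0.6910-0.2245i, 0.6910+0.2245i, 1.8090+2.4899i]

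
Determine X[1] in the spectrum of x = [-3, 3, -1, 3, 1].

X[1] = Σ(n=0 to 4) x[n] · ω_5^(1n) where ω_5 = e^(-2πi/5)
= (-3)·ω_5^0 + (3)·ω_5^1 + (-1)·ω_5^2 + (3)·ω_5^3 + (1)·ω_5^4

X[1] = -3.3820+0.4490i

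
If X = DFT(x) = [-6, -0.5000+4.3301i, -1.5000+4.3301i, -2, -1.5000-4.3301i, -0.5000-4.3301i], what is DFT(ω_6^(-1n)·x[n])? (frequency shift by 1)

Modulation property: DFT(ω_6^(-1n)·x[n]) = X[(k-1) mod 6], so circularly shift X by 1 positions.

X[k-1] = [-0.5000-4.3301i, -6, -0.5000+4.3301i, -1.5000+4.3301i, -2, -1.5000-4.3301i]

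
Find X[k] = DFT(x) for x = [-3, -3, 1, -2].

X[k] = Σ(n=0 to 3) x[n] · ω_4^(nk)
where ω_4 = e^(-2πi/4)

Computing each X[k]:
X[0] = -7
X[1] = -4+1i
X[2] = 3
X[3] = -4-1i

X = [-7, -4+1i, 3, -4-1i]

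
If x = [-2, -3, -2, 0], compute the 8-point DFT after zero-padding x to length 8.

Original 4-point DFT: [-7, 3i, -1, -3i]
Zero-padded 8-point DFT provides frequency interpolation.

DFT_8([x, 0, ...]) = [-7, -4.1213+4.1213i, 3i, 0.1213+0.1213i, -1, 0.1213-0.1213i, -3i, -4.1213-4.1213i]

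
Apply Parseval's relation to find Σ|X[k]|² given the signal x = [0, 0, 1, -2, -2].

Parseval: Σ|x[n]|² = (1/N)Σ|X[k]|², so Σ|X[k]|² = N·Σ|x[n]|² = 5·9.0000

Σ|X[k]|² = N·Σ|x[n]|² = 5·9.0000 = 45.0000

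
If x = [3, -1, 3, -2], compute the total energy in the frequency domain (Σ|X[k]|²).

Parseval: Σ|x[n]|² = (1/N)Σ|X[k]|², so Σ|X[k]|² = N·Σ|x[n]|² = 4·23.0000

Σ|X[k]|² = N·Σ|x[n]|² = 4·23.0000 = 92.0000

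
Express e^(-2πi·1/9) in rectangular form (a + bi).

ω_9^1 = e^(-2πi·1/9)
= cos(-2π·1/9) + i·sin(-2π·1/9)
= cos(-2π/9) + i·sin(-2π/9)

ω_9^1 = cos(-2π/9) + i·sin(-2π/9) = 0.7660-0.6428i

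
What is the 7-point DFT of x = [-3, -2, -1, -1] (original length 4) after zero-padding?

Original 4-point DFT: [-7, -2+1i, -1, -2-1i]
Zero-padded 7-point DFT provides frequency interpolation.

DFT_7([x, 0, ...]) = [-7, -3.1235+2.9725i, -2.2775+0.7341i, -1.5990+1.0609i, -1.5990-1.0609i, -2.2775-0.7341i, -3.1235-2.9725i]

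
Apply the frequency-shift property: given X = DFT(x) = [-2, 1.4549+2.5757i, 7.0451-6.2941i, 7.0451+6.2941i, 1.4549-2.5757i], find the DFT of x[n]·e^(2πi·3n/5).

Modulation property: DFT(ω_5^(-3n)·x[n]) = X[(k-3) mod 5], so circularly shift X by 3 positions.

X[k-3] = [7.0451-6.2941i, 7.0451+6.2941i, 1.4549-2.5757i, -2, 1.4549+2.5757i]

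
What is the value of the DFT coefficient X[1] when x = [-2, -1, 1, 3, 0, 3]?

X[1] = Σ(n=0 to 5) x[n] · ω_6^(1n) where ω_6 = e^(-2πi/6)
= (-2)·ω_6^0 + (-1)·ω_6^1 + (1)·ω_6^2 + (3)·ω_6^3 + (0)·ω_6^4 + (3)·ω_6^5

X[1] = -4.5000+2.5981i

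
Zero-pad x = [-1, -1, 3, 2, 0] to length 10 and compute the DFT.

Original 5-point DFT: [3, -5.3541+0.3633i, 1.3541+1.5388i, 1.3541-1.5388i, -5.3541-0.3633i]
Zero-padded 10-point DFT provides frequency interpolation.

DFT_10([x, 0, ...]) = [3, -1.5000-4.1675i, -5.3541+0.3633i, -1.5000+3.8900i, 1.3541+1.5388i, 1, 1.3541-1.5388i, -1.5000-3.8900i, -5.3541-0.3633i, -1.5000+4.1675i]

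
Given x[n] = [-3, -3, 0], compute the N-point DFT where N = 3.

X[k] = Σ(n=0 to 2) x[n] · ω_3^(nk)
where ω_3 = e^(-2πi/3)

Computing each X[k]:
X[0] = -6
X[1] = -1.5000+2.5981i
X[2] = -1.5000-2.5981i

X = [-6, -1.5000+2.5981i, -1.5000-2.5981i]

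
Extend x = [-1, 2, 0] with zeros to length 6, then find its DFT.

Original 3-point DFT: [1, -2.0000-1.7321i, -2.0000+1.7321i]
Zero-padded 6-point DFT provides frequency interpolation.

DFT_6([x, 0, ...]) = [1, -1.7321i, -2.0000-1.7321i, -3, -2.0000+1.7321i, 1.7321i]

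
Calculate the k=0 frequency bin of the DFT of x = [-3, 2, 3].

X[0] = Σ(n=0 to 2) x[n] · ω_3^0 = Σ x[n]
= (-3) + (2) + (3)

X[0] = 2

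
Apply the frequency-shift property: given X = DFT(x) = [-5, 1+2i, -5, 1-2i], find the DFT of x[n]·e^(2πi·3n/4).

Modulation property: DFT(ω_4^(-3n)·x[n]) = X[(k-3) mod 4], so circularly shift X by 3 positions.

X[k-3] = [1+2i, -5, 1-2i, -5]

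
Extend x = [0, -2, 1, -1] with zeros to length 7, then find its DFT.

Original 4-point DFT: [-2, -1+1i, 4, -1-1i]
Zero-padded 7-point DFT provides frequency interpolation.

DFT_7([x, 0, ...]) = [-2, -0.5685+1.0226i, -1.0794+1.6019i, 2.6479+2.6245i, 2.6479-2.6245i, -1.0794-1.6019i, -0.5685-1.0226i]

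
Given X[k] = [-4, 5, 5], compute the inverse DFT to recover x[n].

x[n] = (1/3) Σ(k=0 to 2) X[k] · e^(2πikn/3)

Computing each x[n]:
x[0] = 2
x[1] = -3
x[2] = -3

x = [2, -3, -3]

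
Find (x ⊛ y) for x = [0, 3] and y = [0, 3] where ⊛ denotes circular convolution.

(x ⊛ y)[n] = Σ(m=0 to 1) x[m] · y[(n-m) mod 2]

Computing each output sample:
(x ⊛ y)[0] = 9
(x ⊛ y)[1] = 0

x ⊛ y = [9, 0]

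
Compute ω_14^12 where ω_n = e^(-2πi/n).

ω_14^12 = e^(-2πi·12/14)
= cos(-2π·12/14) + i·sin(-2π·12/14)
= cos(-24π/14) + i·sin(-24π/14)

ω_14^12 = cos(-24π/14) + i·sin(-24π/14) = 0.6235+0.7818i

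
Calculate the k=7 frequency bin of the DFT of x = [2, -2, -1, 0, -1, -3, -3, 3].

X[7] = Σ(n=0 to 7) x[n] · ω_8^(7n) where ω_8 = e^(-2πi/8)
= (2)·ω_8^0 + (-2)·ω_8^7 + (-1)·ω_8^14 + (0)·ω_8^21 + (-1)·ω_8^28 + (-3)·ω_8^35 + (-3)·ω_8^42 + (3)·ω_8^49

X[7] = 5.8284+0.5858i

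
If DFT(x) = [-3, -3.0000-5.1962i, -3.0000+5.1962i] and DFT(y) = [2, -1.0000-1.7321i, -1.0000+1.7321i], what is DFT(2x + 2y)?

By linearity: DFT(2x + 2y) = 2·DFT(x) + 2·DFT(y)
= 2·[-3, -3.0000-5.1962i, -3.0000+5.1962i] + 2·[2, -1.0000-1.7321i, -1.0000+1.7321i]

Computing element-wise:
Z[0] = 2·(-3) + 2·(2) = -2
Z[1] = 2·(-3.0000-5.1962i) + 2·(-1.0000-1.7321i) = -8.0000-13.8566i
Z[2] = 2·(-3.0000+5.1962i) + 2·(-1.0000+1.7321i) = -8.0000+13.8566i

DFT(2x + 2y) = 2·X + 2·Y = [-2, -8.0000-13.8566i, -8.0000+13.8566i]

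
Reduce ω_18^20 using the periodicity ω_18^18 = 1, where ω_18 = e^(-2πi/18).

Since ω_18^18 = 1, powers reduce modulo 18.
20 mod 18 = 2
So ω_18^20 = ω_18^2 = e^(-2πi·2/18)

ω_18^20 = ω_18^2 = 0.7660-0.6428i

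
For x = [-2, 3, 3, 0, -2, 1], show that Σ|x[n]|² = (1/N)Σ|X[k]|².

Time domain:
Σ|x[n]|² = |-2|² + |3|² + |3|² + |0|² + |-2|² + |1|² = 27.0000

Frequency domain:
(1/6)Σ|X[k]|² = (1/6)(|3|² + |-0.5000-6.0622i|² + |-4.5000+2.5981i|² + |-5|² + |-4.5000-2.5981i|² + |-0.5000+6.0622i|²) = (1/6)·162.0000 = 27.0000

Both sides agree, confirming Parseval's theorem.

Σ|x[n]|² = (1/N)Σ|X[k]|² = 27.0000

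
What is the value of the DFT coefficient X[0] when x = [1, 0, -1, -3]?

X[0] = Σ(n=0 to 3) x[n] · ω_4^0 = Σ x[n]
= (1) + (0) + (-1) + (-3)

X[0] = -3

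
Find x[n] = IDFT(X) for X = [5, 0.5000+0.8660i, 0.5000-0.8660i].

x[n] = (1/3) Σ(k=0 to 2) X[k] · e^(2πikn/3)

Computing each x[n]:
x[0] = 2
x[1] = 1
x[2] = 2

x = [2, 1, 2]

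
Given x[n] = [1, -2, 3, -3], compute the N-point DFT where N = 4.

X[k] = Σ(n=0 to 3) x[n] · ω_4^(nk)
where ω_4 = e^(-2πi/4)

Computing each X[k]:
X[0] = -1
X[1] = -2-1i
X[2] = 9
X[3] = -2+1i

X = [-1, -2-1i, 9, -2+1i]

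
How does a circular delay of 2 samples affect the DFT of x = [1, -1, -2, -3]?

Time shift by 2: X_shifted[k] = ω_4^(2k) · X[k]
Shifted x = [-2, -3, 1, -1]

DFT(x[n-2]) = [-5, -3+2i, 3, -3-2i]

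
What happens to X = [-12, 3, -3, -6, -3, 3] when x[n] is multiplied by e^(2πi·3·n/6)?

Modulation property: DFT(ω_6^(-3n)·x[n]) = X[(k-3) mod 6], so circularly shift X by 3 positions.

X[k-3] = [-6, -3, 3, -12, 3, -3]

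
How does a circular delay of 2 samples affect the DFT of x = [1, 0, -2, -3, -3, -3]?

Time shift by 2: X_shifted[k] = ω_6^(2k) · X[k]
Shifted x = [-3, -3, 1, 0, -2, -3]

DFT(x[n-2]) = [-10, -5.5000-2.5981i, 0.5000+2.5981i, 2, 0.5000-2.5981i, -5.5000+2.5981i]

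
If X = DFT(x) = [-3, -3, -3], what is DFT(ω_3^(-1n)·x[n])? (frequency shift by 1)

Modulation property: DFT(ω_3^(-1n)·x[n]) = X[(k-1) mod 3], so circularly shift X by 1 positions.

X[k-1] = [-3, -3, -3]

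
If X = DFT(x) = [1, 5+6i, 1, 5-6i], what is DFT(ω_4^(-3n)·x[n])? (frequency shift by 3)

Modulation property: DFT(ω_4^(-3n)·x[n]) = X[(k-3) mod 4], so circularly shift X by 3 positions.

X[k-3] = [5+6i, 1, 5-6i, 1]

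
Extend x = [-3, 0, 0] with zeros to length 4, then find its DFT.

Original 3-point DFT: [-3, -3, -3]
Zero-padded 4-point DFT provides frequency interpolation.

DFT_4([x, 0, ...]) = [-3, -3, -3, -3]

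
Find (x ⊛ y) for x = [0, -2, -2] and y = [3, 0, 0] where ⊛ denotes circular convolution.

(x ⊛ y)[n] = Σ(m=0 to 2) x[m] · y[(n-m) mod 3]

Computing each output sample:
(x ⊛ y)[0] = 0
(x ⊛ y)[1] = -6
(x ⊛ y)[2] = -6

x ⊛ y = [0, -6, -6]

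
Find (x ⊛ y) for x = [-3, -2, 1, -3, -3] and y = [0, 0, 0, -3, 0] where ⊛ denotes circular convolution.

(x ⊛ y)[n] = Σ(m=0 to 4) x[m] · y[(n-m) mod 5]

Computing each output sample:
(x ⊛ y)[0] = -3
(x ⊛ y)[1] = 9
(x ⊛ y)[2] = 9
(x ⊛ y)[3] = 9
(x ⊛ y)[4] = 6

x ⊛ y = [-3, 9, 9, 9, 6]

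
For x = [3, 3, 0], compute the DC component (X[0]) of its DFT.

X[0] = Σ(n=0 to 2) x[n] · ω_3^0 = Σ x[n]
= (3) + (3) + (0)

X[0] = 6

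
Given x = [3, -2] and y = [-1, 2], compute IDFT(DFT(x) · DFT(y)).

(x ⊛ y)[n] = Σ(m=0 to 1) x[m] · y[(n-m) mod 2]

Computing each output sample:
(x ⊛ y)[0] = -7
(x ⊛ y)[1] = 8

x ⊛ y = [-7, 8]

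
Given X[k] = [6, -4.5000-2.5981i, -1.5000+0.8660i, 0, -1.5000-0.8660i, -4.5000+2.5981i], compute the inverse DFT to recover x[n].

x[n] = (1/6) Σ(k=0 to 5) X[k] · e^(2πikn/6)

Computing each x[n]:
x[0] = -1
x[1] = 1
x[2] = 3
x[3] = 2
x[4] = 1
x[5] = 0

x = [-1, 1, 3, 2, 1, 0]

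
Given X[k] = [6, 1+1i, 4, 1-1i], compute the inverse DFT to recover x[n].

x[n] = (1/4) Σ(k=0 to 3) X[k] · e^(2πikn/4)

Computing each x[n]:
x[0] = 3
x[1] = 0
x[2] = 2
x[3] = 1

x = [3, 0, 2, 1]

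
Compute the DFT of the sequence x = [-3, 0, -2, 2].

X[k] = Σ(n=0 to 3) x[n] · ω_4^(nk)
where ω_4 = e^(-2πi/4)

Computing each X[k]:
X[0] = -3
X[1] = -1+2i
X[2] = -7
X[3] = -1-2i

X = [-3, -1+2i, -7, -1-2i]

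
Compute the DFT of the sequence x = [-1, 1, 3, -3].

X[k] = Σ(n=0 to 3) x[n] · ω_4^(nk)
where ω_4 = e^(-2πi/4)

Computing each X[k]:
X[0] = 0
X[1] = -4-4i
X[2] = 4
X[3] = -4+4i

X = [0, -4-4i, 4, -4+4i]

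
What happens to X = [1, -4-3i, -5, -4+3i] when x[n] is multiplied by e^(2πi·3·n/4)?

Modulation property: DFT(ω_4^(-3n)·x[n]) = X[(k-3) mod 4], so circularly shift X by 3 positions.

X[k-3] = [-4-3i, -5, -4+3i, 1]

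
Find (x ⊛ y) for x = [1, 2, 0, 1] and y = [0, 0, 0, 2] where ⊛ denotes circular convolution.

(x ⊛ y)[n] = Σ(m=0 to 3) x[m] · y[(n-m) mod 4]

Computing each output sample:
(x ⊛ y)[0] = 4
(x ⊛ y)[1] = 0
(x ⊛ y)[2] = 2
(x ⊛ y)[3] = 2

x ⊛ y = [4, 0, 2, 2]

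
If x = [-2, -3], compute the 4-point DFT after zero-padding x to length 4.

Original 2-point DFT: [-5, 1]
Zero-padded 4-point DFT provides frequency interpolation.

DFT_4([x, 0, ...]) = [-5, -2+3i, 1, -2-3i]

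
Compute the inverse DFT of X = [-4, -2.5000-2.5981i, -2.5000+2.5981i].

x[n] = (1/3) Σ(k=0 to 2) X[k] · e^(2πikn/3)

Computing each x[n]:
x[0] = -3
x[1] = 1
x[2] = -2

x = [-3, 1, -2]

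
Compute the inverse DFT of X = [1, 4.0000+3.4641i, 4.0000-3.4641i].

x[n] = (1/3) Σ(k=0 to 2) X[k] · e^(2πikn/3)

Computing each x[n]:
x[0] = 3
x[1] = -3
x[2] = 1

x = [3, -3, 1]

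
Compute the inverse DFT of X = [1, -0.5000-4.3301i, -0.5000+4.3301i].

x[n] = (1/3) Σ(k=0 to 2) X[k] · e^(2πikn/3)

Computing each x[n]:
x[0] = 0
x[1] = 3
x[2] = -2

x = [0, 3, -2]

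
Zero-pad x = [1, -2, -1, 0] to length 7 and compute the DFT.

Original 4-point DFT: [-2, 2+2i, 2, 2-2i]
Zero-padded 7-point DFT provides frequency interpolation.

DFT_7([x, 0, ...]) = [-2, -0.0245+2.5386i, 2.3460+1.5160i, 2.1784+0.0859i, 2.1784-0.0859i, 2.3460-1.5160i, -0.0245-2.5386i]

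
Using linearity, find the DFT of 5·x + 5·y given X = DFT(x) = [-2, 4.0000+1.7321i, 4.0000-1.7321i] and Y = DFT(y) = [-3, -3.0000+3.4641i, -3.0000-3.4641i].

By linearity: DFT(5x + 5y) = 5·DFT(x) + 5·DFT(y)
= 5·[-2, 4.0000+1.7321i, 4.0000-1.7321i] + 5·[-3, -3.0000+3.4641i, -3.0000-3.4641i]

Computing element-wise:
Z[0] = 5·(-2) + 5·(-3) = -25
Z[1] = 5·(4.0000+1.7321i) + 5·(-3.0000+3.4641i) = 5.0000+25.9810i
Z[2] = 5·(4.0000-1.7321i) + 5·(-3.0000-3.4641i) = 5.0000-25.9810i

DFT(5x + 5y) = 5·X + 5·Y = [-25, 5.0000+25.9810i, 5.0000-25.9810i]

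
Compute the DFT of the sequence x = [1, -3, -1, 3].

X[k] = Σ(n=0 to 3) x[n] · ω_4^(nk)
where ω_4 = e^(-2πi/4)

Computing each X[k]:
X[0] = 0
X[1] = 2+6i
X[2] = 0
X[3] = 2-6i

X = [0, 2+6i, 0, 2-6i]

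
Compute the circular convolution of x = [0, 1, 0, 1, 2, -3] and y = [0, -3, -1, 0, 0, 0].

(x ⊛ y)[n] = Σ(m=0 to 5) x[m] · y[(n-m) mod 6]

Computing each output sample:
(x ⊛ y)[0] = 7
(x ⊛ y)[1] = 3
(x ⊛ y)[2] = -3
(x ⊛ y)[3] = -1
(x ⊛ y)[4] = -3
(x ⊛ y)[5] = -7

x ⊛ y = [7, 3, -3, -1, -3, -7]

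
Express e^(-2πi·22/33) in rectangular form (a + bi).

ω_33^22 = e^(-2πi·22/33)
= cos(-2π·22/33) + i·sin(-2π·22/33)
= cos(-44π/33) + i·sin(-44π/33)

ω_33^22 = cos(-44π/33) + i·sin(-44π/33) = -0.5000+0.8660i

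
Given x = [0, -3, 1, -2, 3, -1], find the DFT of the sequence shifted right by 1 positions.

Time shift by 1: X_shifted[k] = ω_6^(1k) · X[k]
Shifted x = [-1, 0, -3, 1, -2, 3]

DFT(x[n-1]) = [-2, 2.0000+3.4641i, 1.0000+1.7321i, -10, 1.0000-1.7321i, 2.0000-3.4641i]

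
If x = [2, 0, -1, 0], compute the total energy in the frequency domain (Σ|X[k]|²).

Parseval: Σ|x[n]|² = (1/N)Σ|X[k]|², so Σ|X[k]|² = N·Σ|x[n]|² = 4·5.0000

Σ|X[k]|² = N·Σ|x[n]|² = 4·5.0000 = 20.0000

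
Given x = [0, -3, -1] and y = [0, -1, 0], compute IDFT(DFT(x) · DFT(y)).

(x ⊛ y)[n] = Σ(m=0 to 2) x[m] · y[(n-m) mod 3]

Computing each output sample:
(x ⊛ y)[0] = 1
(x ⊛ y)[1] = 0
(x ⊛ y)[2] = 3

x ⊛ y = [1, 0, 3]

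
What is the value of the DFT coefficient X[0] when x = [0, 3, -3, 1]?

X[0] = Σ(n=0 to 3) x[n] · ω_4^0 = Σ x[n]
= (0) + (3) + (-3) + (1)

X[0] = 1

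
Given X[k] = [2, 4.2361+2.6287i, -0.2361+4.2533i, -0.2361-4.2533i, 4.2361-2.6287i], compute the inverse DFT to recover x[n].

x[n] = (1/5) Σ(k=0 to 4) X[k] · e^(2πikn/5)

Computing each x[n]:
x[0] = 2
x[1] = -1
x[2] = 0
x[3] = -2
x[4] = 3

x = [2, -1, 0, -2, 3]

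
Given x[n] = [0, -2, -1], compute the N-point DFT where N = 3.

X[k] = Σ(n=0 to 2) x[n] · ω_3^(nk)
where ω_3 = e^(-2πi/3)

Computing each X[k]:
X[0] = -3
X[1] = 1.5000+0.8660i
X[2] = 1.5000-0.8660i

X = [-3, 1.5000+0.8660i, 1.5000-0.8660i]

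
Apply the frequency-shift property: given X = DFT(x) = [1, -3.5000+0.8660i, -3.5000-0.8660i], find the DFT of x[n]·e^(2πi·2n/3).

Modulation property: DFT(ω_3^(-2n)·x[n]) = X[(k-2) mod 3], so circularly shift X by 2 positions.

X[k-2] = [-3.5000+0.8660i, -3.5000-0.8660i, 1]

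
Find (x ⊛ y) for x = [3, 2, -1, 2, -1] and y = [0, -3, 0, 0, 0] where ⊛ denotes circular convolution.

(x ⊛ y)[n] = Σ(m=0 to 4) x[m] · y[(n-m) mod 5]

Computing each output sample:
(x ⊛ y)[0] = 3
(x ⊛ y)[1] = -9
(x ⊛ y)[2] = -6
(x ⊛ y)[3] = 3
(x ⊛ y)[4] = -6

x ⊛ y = [3, -9, -6, 3, -6]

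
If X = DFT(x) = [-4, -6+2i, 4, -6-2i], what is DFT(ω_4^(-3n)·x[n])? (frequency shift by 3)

Modulation property: DFT(ω_4^(-3n)·x[n]) = X[(k-3) mod 4], so circularly shift X by 3 positions.

X[k-3] = [-6+2i, 4, -6-2i, -4]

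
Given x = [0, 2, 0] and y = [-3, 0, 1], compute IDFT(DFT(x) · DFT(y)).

(x ⊛ y)[n] = Σ(m=0 to 2) x[m] · y[(n-m) mod 3]

Computing each output sample:
(x ⊛ y)[0] = 2
(x ⊛ y)[1] = -6
(x ⊛ y)[2] = 0

x ⊛ y = [2, -6, 0]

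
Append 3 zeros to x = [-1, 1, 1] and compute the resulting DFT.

Original 3-point DFT: [1, -2, -2]
Zero-padded 6-point DFT provides frequency interpolation.

DFT_6([x, 0, ...]) = [1, -1.0000-1.7321i, -2, -1, -2, -1.0000+1.7321i]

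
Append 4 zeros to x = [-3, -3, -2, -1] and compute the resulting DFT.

Original 4-point DFT: [-9, -1+2i, -1, -1-2i]
Zero-padded 8-point DFT provides frequency interpolation.

DFT_8([x, 0, ...]) = [-9, -4.4142+4.8284i, -1+2i, -1.5858+0.8284i, -1, -1.5858-0.8284i, -1-2i, -4.4142-4.8284i]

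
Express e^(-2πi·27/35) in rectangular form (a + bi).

ω_35^27 = e^(-2πi·27/35)
= cos(-2π·27/35) + i·sin(-2π·27/35)
= cos(-54π/35) + i·sin(-54π/35)

ω_35^27 = cos(-54π/35) + i·sin(-54π/35) = 0.1342+0.9909i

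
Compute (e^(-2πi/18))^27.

Since ω_18^18 = 1, powers reduce modulo 18.
27 mod 18 = 9
So ω_18^27 = ω_18^9 = e^(-2πi·9/18)

ω_18^27 = ω_18^9 = -1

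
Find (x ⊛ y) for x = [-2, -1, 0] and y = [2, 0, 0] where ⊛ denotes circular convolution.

(x ⊛ y)[n] = Σ(m=0 to 2) x[m] · y[(n-m) mod 3]

Computing each output sample:
(x ⊛ y)[0] = -4
(x ⊛ y)[1] = -2
(x ⊛ y)[2] = 0

x ⊛ y = [-4, -2, 0]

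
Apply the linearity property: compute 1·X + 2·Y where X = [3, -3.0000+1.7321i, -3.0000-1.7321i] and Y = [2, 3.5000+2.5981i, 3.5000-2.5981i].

By linearity: DFT(1x + 2y) = 1·DFT(x) + 2·DFT(y)
= 1·[3, -3.0000+1.7321i, -3.0000-1.7321i] + 2·[2, 3.5000+2.5981i, 3.5000-2.5981i]

Computing element-wise:
Z[0] = 1·(3) + 2·(2) = 7
Z[1] = 1·(-3.0000+1.7321i) + 2·(3.5000+2.5981i) = 4.0000+6.9283i
Z[2] = 1·(-3.0000-1.7321i) + 2·(3.5000-2.5981i) = 4.0000-6.9283i

DFT(1x + 2y) = 1·X + 2·Y = [7, 4.0000+6.9283i, 4.0000-6.9283i]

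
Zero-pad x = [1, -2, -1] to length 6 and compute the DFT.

Original 3-point DFT: [-2, 2.5000+0.8660i, 2.5000-0.8660i]
Zero-padded 6-point DFT provides frequency interpolation.

DFT_6([x, 0, ...]) = [-2, 0.5000+2.5981i, 2.5000+0.8660i, 2, 2.5000-0.8660i, 0.5000-2.5981i]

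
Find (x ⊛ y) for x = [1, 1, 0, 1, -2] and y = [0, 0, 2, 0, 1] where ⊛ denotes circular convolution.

(x ⊛ y)[n] = Σ(m=0 to 4) x[m] · y[(n-m) mod 5]

Computing each output sample:
(x ⊛ y)[0] = 3
(x ⊛ y)[1] = -4
(x ⊛ y)[2] = 3
(x ⊛ y)[3] = 0
(x ⊛ y)[4] = 1

x ⊛ y = [3, -4, 3, 0, 1]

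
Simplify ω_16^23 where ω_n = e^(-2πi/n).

Since ω_16^16 = 1, powers reduce modulo 16.
23 mod 16 = 7
So ω_16^23 = ω_16^7 = e^(-2πi·7/16)

ω_16^23 = ω_16^7 = -0.9239-0.3827i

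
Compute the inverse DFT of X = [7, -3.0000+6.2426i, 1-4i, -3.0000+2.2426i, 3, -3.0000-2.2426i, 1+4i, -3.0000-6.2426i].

x[n] = (1/8) Σ(k=0 to 7) X[k] · e^(2πikn/8)

Computing each x[n]:
x[0] = 0
x[1] = 0
x[2] = 0
x[3] = -2
x[4] = 3
x[5] = 3
x[6] = 2
x[7] = 1

x = [0, 0, 0, -2, 3, 3, 2, 1]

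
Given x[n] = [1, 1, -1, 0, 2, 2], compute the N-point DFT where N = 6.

X[k] = Σ(n=0 to 5) x[n] · ω_6^(nk)
where ω_6 = e^(-2πi/6)

Computing each X[k]:
X[0] = 5
X[1] = 2.0000+3.4641i
X[2] = -1.0000-1.7321i
X[3] = -1
X[4] = -1.0000+1.7321i
X[5] = 2.0000-3.4641i

X = [5, 2.0000+3.4641i, -1.0000-1.7321i, -1, -1.0000+1.7321i, 2.0000-3.4641i]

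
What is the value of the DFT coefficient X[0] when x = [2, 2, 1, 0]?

X[0] = Σ(n=0 to 3) x[n] · ω_4^0 = Σ x[n]
= (2) + (2) + (1) + (0)

X[0] = 5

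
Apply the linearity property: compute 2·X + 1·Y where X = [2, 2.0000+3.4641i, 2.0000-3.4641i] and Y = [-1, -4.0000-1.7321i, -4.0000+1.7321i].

By linearity: DFT(2x + 1y) = 2·DFT(x) + 1·DFT(y)
= 2·[2, 2.0000+3.4641i, 2.0000-3.4641i] + 1·[-1, -4.0000-1.7321i, -4.0000+1.7321i]

Computing element-wise:
Z[0] = 2·(2) + 1·(-1) = 3
Z[1] = 2·(2.0000+3.4641i) + 1·(-4.0000-1.7321i) = 5.1961i
Z[2] = 2·(2.0000-3.4641i) + 1·(-4.0000+1.7321i) = -5.1961i

DFT(2x + 1y) = 2·X + 1·Y = [3, 5.1961i, -5.1961i]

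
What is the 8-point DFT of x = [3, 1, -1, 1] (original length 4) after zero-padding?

Original 4-point DFT: [4, 4, 0, 4]
Zero-padded 8-point DFT provides frequency interpolation.

DFT_8([x, 0, ...]) = [4, 3.0000-0.4142i, 4, 3.0000-2.4142i, 0, 3.0000+2.4142i, 4, 3.0000+0.4142i]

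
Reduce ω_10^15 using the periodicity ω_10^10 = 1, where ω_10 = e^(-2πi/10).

Since ω_10^10 = 1, powers reduce modulo 10.
15 mod 10 = 5
So ω_10^15 = ω_10^5 = e^(-2πi·5/10)

ω_10^15 = ω_10^5 = -1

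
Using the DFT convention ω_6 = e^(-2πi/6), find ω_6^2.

ω_6^2 = e^(-2πi·2/6)
= cos(-2π·2/6) + i·sin(-2π·2/6)
= cos(-4π/6) + i·sin(-4π/6)

ω_6^2 = cos(-4π/6) + i·sin(-4π/6) = -0.5000-0.8660i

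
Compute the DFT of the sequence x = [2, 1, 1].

X[k] = Σ(n=0 to 2) x[n] · ω_3^(nk)
where ω_3 = e^(-2πi/3)

Computing each X[k]:
X[0] = 4
X[1] = 1
X[2] = 1

X = [4, 1, 1]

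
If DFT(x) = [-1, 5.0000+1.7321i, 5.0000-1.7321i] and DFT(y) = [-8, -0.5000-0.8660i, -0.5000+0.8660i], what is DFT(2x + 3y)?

By linearity: DFT(2x + 3y) = 2·DFT(x) + 3·DFT(y)
= 2·[-1, 5.0000+1.7321i, 5.0000-1.7321i] + 3·[-8, -0.5000-0.8660i, -0.5000+0.8660i]

Computing element-wise:
Z[0] = 2·(-1) + 3·(-8) = -26
Z[1] = 2·(5.0000+1.7321i) + 3·(-0.5000-0.8660i) = 8.5000+0.8662i
Z[2] = 2·(5.0000-1.7321i) + 3·(-0.5000+0.8660i) = 8.5000-0.8662i

DFT(2x + 3y) = 2·X + 3·Y = [-26, 8.5000+0.8662i, 8.5000-0.8662i]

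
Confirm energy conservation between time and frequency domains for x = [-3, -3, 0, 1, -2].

Time domain:
Σ|x[n]|² = |-3|² + |-3|² + |0|² + |1|² + |-2|² = 23.0000

Frequency domain:
(1/5)Σ|X[k]|² = (1/5)(|-7|² + |-5.3541+1.5388i|² + |1.3541-0.3633i|² + |1.3541+0.3633i|² + |-5.3541-1.5388i|²) = (1/5)·115.0000 = 23.0000

Both sides agree, confirming Parseval's theorem.

Σ|x[n]|² = (1/N)Σ|X[k]|² = 23.0000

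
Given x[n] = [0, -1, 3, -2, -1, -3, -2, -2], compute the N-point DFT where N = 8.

X[k] = Σ(n=0 to 7) x[n] · ω_8^(nk)
where ω_8 = e^(-2πi/8)

Computing each X[k]:
X[0] = -8
X[1] = 2.4142-6.4142i
X[2] = -2
X[3] = -0.4142+3.5858i
X[4] = 8
X[5] = -0.4142-3.5858i
X[6] = -2
X[7] = 2.4142+6.4142i

X = [-8, 2.4142-6.4142i, -2, -0.4142+3.5858i, 8, -0.4142-3.5858i, -2, 2.4142+6.4142i]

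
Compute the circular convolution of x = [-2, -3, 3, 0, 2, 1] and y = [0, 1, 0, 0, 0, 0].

(x ⊛ y)[n] = Σ(m=0 to 5) x[m] · y[(n-m) mod 6]

Computing each output sample:
(x ⊛ y)[0] = 1
(x ⊛ y)[1] = -2
(x ⊛ y)[2] = -3
(x ⊛ y)[3] = 3
(x ⊛ y)[4] = 0
(x ⊛ y)[5] = 2

x ⊛ y = [1, -2, -3, 3, 0, 2]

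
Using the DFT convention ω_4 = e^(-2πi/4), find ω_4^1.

ω_4^1 = e^(-2πi·1/4)
= cos(-2π·1/4) + i·sin(-2π·1/4)
= cos(-2π/4) + i·sin(-2π/4)

ω_4^1 = cos(-2π/4) + i·sin(-2π/4) = -1i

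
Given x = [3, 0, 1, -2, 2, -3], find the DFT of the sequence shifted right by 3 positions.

Time shift by 3: X_shifted[k] = ω_6^(3k) · X[k]
Shifted x = [-2, 2, -3, 3, 0, 1]

DFT(x[n-3]) = [1, -2.0000+1.7321i, 1.0000-3.4641i, -11, 1.0000+3.4641i, -2.0000-1.7321i]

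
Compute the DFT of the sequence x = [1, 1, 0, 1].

X[k] = Σ(n=0 to 3) x[n] · ω_4^(nk)
where ω_4 = e^(-2πi/4)

Computing each X[k]:
X[0] = 3
X[1] = 1
X[2] = -1
X[3] = 1

X = [3, 1, -1, 1]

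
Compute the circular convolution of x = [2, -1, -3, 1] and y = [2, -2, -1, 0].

(x ⊛ y)[n] = Σ(m=0 to 3) x[m] · y[(n-m) mod 4]

Computing each output sample:
(x ⊛ y)[0] = 5
(x ⊛ y)[1] = -7
(x ⊛ y)[2] = -6
(x ⊛ y)[3] = 9

x ⊛ y = [5, -7, -6, 9]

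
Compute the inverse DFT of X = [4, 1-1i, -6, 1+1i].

x[n] = (1/4) Σ(k=0 to 3) X[k] · e^(2πikn/4)

Computing each x[n]:
x[0] = 0
x[1] = 3
x[2] = -1
x[3] = 2

x = [0, 3, -1, 2]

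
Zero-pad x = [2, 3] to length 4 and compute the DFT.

Original 2-point DFT: [5, -1]
Zero-padded 4-point DFT provides frequency interpolation.

DFT_4([x, 0, ...]) = [5, 2-3i, -1, 2+3i]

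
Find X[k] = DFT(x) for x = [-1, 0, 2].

X[k] = Σ(n=0 to 2) x[n] · ω_3^(nk)
where ω_3 = e^(-2πi/3)

Computing each X[k]:
X[0] = 1
X[1] = -2.0000+1.7321i
X[2] = -2.0000-1.7321i

X = [1, -2.0000+1.7321i, -2.0000-1.7321i]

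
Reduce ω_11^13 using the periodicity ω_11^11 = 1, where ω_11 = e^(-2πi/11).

Since ω_11^11 = 1, powers reduce modulo 11.
13 mod 11 = 2
So ω_11^13 = ω_11^2 = e^(-2πi·2/11)

ω_11^13 = ω_11^2 = 0.4154-0.9096i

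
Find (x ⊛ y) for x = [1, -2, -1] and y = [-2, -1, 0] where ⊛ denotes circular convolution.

(x ⊛ y)[n] = Σ(m=0 to 2) x[m] · y[(n-m) mod 3]

Computing each output sample:
(x ⊛ y)[0] = -1
(x ⊛ y)[1] = 3
(x ⊛ y)[2] = 4

x ⊛ y = [-1, 3, 4]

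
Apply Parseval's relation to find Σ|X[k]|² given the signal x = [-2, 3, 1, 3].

Parseval: Σ|x[n]|² = (1/N)Σ|X[k]|², so Σ|X[k]|² = N·Σ|x[n]|² = 4·23.0000

Σ|X[k]|² = N·Σ|x[n]|² = 4·23.0000 = 92.0000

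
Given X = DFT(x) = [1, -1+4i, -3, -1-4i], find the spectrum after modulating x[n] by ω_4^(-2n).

Modulation property: DFT(ω_4^(-2n)·x[n]) = X[(k-2) mod 4], so circularly shift X by 2 positions.

X[k-2] = [-3, -1-4i, 1, -1+4i]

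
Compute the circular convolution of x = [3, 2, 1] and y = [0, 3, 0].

(x ⊛ y)[n] = Σ(m=0 to 2) x[m] · y[(n-m) mod 3]

Computing each output sample:
(x ⊛ y)[0] = 3
(x ⊛ y)[1] = 9
(x ⊛ y)[2] = 6

x ⊛ y = [3, 9, 6]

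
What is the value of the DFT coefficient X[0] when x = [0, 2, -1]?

X[0] = Σ(n=0 to 2) x[n] · ω_3^0 = Σ x[n]
= (0) + (2) + (-1)

X[0] = 1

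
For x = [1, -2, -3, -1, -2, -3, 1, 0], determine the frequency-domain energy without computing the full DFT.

Parseval: Σ|x[n]|² = (1/N)Σ|X[k]|², so Σ|X[k]|² = N·Σ|x[n]|² = 8·29.0000

Σ|X[k]|² = N·Σ|x[n]|² = 8·29.0000 = 232.0000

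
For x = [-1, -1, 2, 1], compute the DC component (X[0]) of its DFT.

X[0] = Σ(n=0 to 3) x[n] · ω_4^0 = Σ x[n]
= (-1) + (-1) + (2) + (1)

X[0] = 1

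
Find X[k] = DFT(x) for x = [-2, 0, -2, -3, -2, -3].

X[k] = Σ(n=0 to 5) x[n] · ω_6^(nk)
where ω_6 = e^(-2πi/6)

Computing each X[k]:
X[0] = -12
X[1] = 1.5000-2.5981i
X[2] = -1.5000-2.5981i
X[3] = 0
X[4] = -1.5000+2.5981i
X[5] = 1.5000+2.5981i

X = [-12, 1.5000-2.5981i, -1.5000-2.5981i, 0, -1.5000+2.5981i, 1.5000+2.5981i]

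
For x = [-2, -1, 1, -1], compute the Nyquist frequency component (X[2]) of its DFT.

X[2] = Σ(n=0 to 3) x[n] · ω_4^(2n) where ω_4 = e^(-2πi/4)
= (-2)·ω_4^0 + (-1)·ω_4^2 + (1)·ω_4^4 + (-1)·ω_4^6

X[2] = 1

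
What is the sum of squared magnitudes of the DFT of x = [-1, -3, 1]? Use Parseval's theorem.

Parseval: Σ|x[n]|² = (1/N)Σ|X[k]|², so Σ|X[k]|² = N·Σ|x[n]|² = 3·11.0000

Σ|X[k]|² = N·Σ|x[n]|² = 3·11.0000 = 33.0000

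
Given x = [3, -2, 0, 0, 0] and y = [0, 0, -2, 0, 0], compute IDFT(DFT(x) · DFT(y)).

(x ⊛ y)[n] = Σ(m=0 to 4) x[m] · y[(n-m) mod 5]

Computing each output sample:
(x ⊛ y)[0] = 0
(x ⊛ y)[1] = 0
(x ⊛ y)[2] = -6
(x ⊛ y)[3] = 4
(x ⊛ y)[4] = 0

x ⊛ y = [0, 0, -6, 4, 0]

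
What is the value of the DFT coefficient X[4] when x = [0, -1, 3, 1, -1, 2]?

X[4] = Σ(n=0 to 5) x[n] · ω_6^(4n) where ω_6 = e^(-2πi/6)
= (0)·ω_6^0 + (-1)·ω_6^4 + (3)·ω_6^8 + (1)·ω_6^12 + (-1)·ω_6^16 + (2)·ω_6^20

X[4] = -0.5000-6.0622i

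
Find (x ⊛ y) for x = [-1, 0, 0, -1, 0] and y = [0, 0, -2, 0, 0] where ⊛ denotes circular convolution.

(x ⊛ y)[n] = Σ(m=0 to 4) x[m] · y[(n-m) mod 5]

Computing each output sample:
(x ⊛ y)[0] = 2
(x ⊛ y)[1] = 0
(x ⊛ y)[2] = 2
(x ⊛ y)[3] = 0
(x ⊛ y)[4] = 0

x ⊛ y = [2, 0, 2, 0, 0]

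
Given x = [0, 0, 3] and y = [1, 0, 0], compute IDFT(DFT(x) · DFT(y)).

(x ⊛ y)[n] = Σ(m=0 to 2) x[m] · y[(n-m) mod 3]

Computing each output sample:
(x ⊛ y)[0] = 0
(x ⊛ y)[1] = 0
(x ⊛ y)[2] = 3

x ⊛ y = [0, 0, 3]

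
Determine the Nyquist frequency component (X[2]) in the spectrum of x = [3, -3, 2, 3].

X[2] = Σ(n=0 to 3) x[n] · ω_4^(2n) where ω_4 = e^(-2πi/4)
= (3)·ω_4^0 + (-3)·ω_4^2 + (2)·ω_4^4 + (3)·ω_4^6

X[2] = 5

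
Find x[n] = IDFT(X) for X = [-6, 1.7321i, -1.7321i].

x[n] = (1/3) Σ(k=0 to 2) X[k] · e^(2πikn/3)

Computing each x[n]:
x[0] = -2
x[1] = -3
x[2] = -1

x = [-2, -3, -1]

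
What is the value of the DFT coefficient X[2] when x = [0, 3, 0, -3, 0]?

X[2] = Σ(n=0 to 4) x[n] · ω_5^(2n) where ω_5 = e^(-2πi/5)
= (0)·ω_5^0 + (3)·ω_5^2 + (0)·ω_5^4 + (-3)·ω_5^6 + (0)·ω_5^8

X[2] = -3.3541+1.0898i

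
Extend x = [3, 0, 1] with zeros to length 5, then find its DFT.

Original 3-point DFT: [4, 2.5000+0.8660i, 2.5000-0.8660i]
Zero-padded 5-point DFT provides frequency interpolation.

DFT_5([x, 0, ...]) = [4, 2.1910-0.5878i, 3.3090+0.9511i, 3.3090-0.9511i, 2.1910+0.5878i]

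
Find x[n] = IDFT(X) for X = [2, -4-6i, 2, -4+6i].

x[n] = (1/4) Σ(k=0 to 3) X[k] · e^(2πikn/4)

Computing each x[n]:
x[0] = -1
x[1] = 3
x[2] = 3
x[3] = -3

x = [-1, 3, 3, -3]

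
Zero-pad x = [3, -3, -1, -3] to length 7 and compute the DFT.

Original 4-point DFT: [-4, 4, 8, 4]
Zero-padded 7-point DFT provides frequency interpolation.

DFT_7([x, 0, ...]) = [-4, 4.0550+4.6221i, 2.6981+0.1454i, 5.7470+3.4446i, 5.7470-3.4446i, 2.6981-0.1454i, 4.0550-4.6221i]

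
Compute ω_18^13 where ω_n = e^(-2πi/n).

ω_18^13 = e^(-2πi·13/18)
= cos(-2π·13/18) + i·sin(-2π·13/18)
= cos(-26π/18) + i·sin(-26π/18)

ω_18^13 = cos(-26π/18) + i·sin(-26π/18) = -0.1736+0.9848i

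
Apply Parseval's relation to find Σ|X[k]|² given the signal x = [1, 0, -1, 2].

Parseval: Σ|x[n]|² = (1/N)Σ|X[k]|², so Σ|X[k]|² = N·Σ|x[n]|² = 4·6.0000

Σ|X[k]|² = N·Σ|x[n]|² = 4·6.0000 = 24.0000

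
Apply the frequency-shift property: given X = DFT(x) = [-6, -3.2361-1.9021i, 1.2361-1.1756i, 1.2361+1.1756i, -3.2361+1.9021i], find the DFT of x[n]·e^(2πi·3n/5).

Modulation property: DFT(ω_5^(-3n)·x[n]) = X[(k-3) mod 5], so circularly shift X by 3 positions.

X[k-3] = [1.2361-1.1756i, 1.2361+1.1756i, -3.2361+1.9021i, -6, -3.2361-1.9021i]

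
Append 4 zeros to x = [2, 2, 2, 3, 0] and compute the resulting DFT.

Original 5-point DFT: [9, -1.4271-1.3143i, 1.9271-2.1266i, 1.9271+2.1266i, -1.4271+1.3143i]
Zero-padded 9-point DFT provides frequency interpolation.

DFT_9([x, 0, ...]) = [9, 2.3794-5.8533i, -1.0321-0.0556i, 3, 0.1527-1.9965i, 0.1527+1.9965i, 3, -1.0321+0.0556i, 2.3794+5.8533i]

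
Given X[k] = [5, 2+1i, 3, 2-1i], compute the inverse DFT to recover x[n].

x[n] = (1/4) Σ(k=0 to 3) X[k] · e^(2πikn/4)

Computing each x[n]:
x[0] = 3
x[1] = 0
x[2] = 1
x[3] = 1

x = [3, 0, 1, 1]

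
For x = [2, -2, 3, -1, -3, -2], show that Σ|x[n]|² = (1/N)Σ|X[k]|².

Time domain:
Σ|x[n]|² = |2|² + |-2|² + |3|² + |-1|² + |-3|² + |-2|² = 31.0000

Frequency domain:
(1/6)Σ|X[k]|² = (1/6)(|-3|² + |1.0000-5.1962i|² + |3.0000+5.1962i|² + |7|² + |3.0000-5.1962i|² + |1.0000+5.1962i|²) = (1/6)·186.0000 = 31.0000

Both sides agree, confirming Parseval's theorem.

Σ|x[n]|² = (1/N)Σ|X[k]|² = 31.0000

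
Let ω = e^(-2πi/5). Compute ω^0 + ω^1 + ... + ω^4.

Sum of all nth roots of unity equals 0 for n > 1 (geometric series with r ≠ 1).

0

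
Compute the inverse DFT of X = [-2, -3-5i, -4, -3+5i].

x[n] = (1/4) Σ(k=0 to 3) X[k] · e^(2πikn/4)

Computing each x[n]:
x[0] = -3
x[1] = 3
x[2] = 0
x[3] = -2

x = [-3, 3, 0, -2]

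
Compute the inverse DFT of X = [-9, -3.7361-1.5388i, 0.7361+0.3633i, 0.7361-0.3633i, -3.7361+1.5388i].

x[n] = (1/5) Σ(k=0 to 4) X[k] · e^(2πikn/5)

Computing each x[n]:
x[0] = -3
x[1] = -2
x[2] = 0
x[3] = -1
x[4] = -3

x = [-3, -2, 0, -1, -3]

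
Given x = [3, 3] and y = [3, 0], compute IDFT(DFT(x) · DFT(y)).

(x ⊛ y)[n] = Σ(m=0 to 1) x[m] · y[(n-m) mod 2]

Computing each output sample:
(x ⊛ y)[0] = 9
(x ⊛ y)[1] = 9

x ⊛ y = [9, 9]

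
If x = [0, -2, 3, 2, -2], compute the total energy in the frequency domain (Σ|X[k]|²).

Parseval: Σ|x[n]|² = (1/N)Σ|X[k]|², so Σ|X[k]|² = N·Σ|x[n]|² = 5·21.0000

Σ|X[k]|² = N·Σ|x[n]|² = 5·21.0000 = 105.0000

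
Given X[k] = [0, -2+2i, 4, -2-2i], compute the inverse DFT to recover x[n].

x[n] = (1/4) Σ(k=0 to 3) X[k] · e^(2πikn/4)

Computing each x[n]:
x[0] = 0
x[1] = -2
x[2] = 2
x[3] = 0

x = [0, -2, 2, 0]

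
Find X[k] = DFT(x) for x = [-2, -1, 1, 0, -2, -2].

X[k] = Σ(n=0 to 5) x[n] · ω_6^(nk)
where ω_6 = e^(-2πi/6)

Computing each X[k]:
X[0] = -6
X[1] = -3.0000-3.4641i
X[2] = 1.7321i
X[3] = 0
X[4] = -1.7321i
X[5] = -3.0000+3.4641i

X = [-6, -3.0000-3.4641i, 1.7321i, 0, -1.7321i, -3.0000+3.4641i]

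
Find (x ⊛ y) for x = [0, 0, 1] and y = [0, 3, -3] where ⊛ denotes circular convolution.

(x ⊛ y)[n] = Σ(m=0 to 2) x[m] · y[(n-m) mod 3]

Computing each output sample:
(x ⊛ y)[0] = 3
(x ⊛ y)[1] = -3
(x ⊛ y)[2] = 0

x ⊛ y = [3, -3, 0]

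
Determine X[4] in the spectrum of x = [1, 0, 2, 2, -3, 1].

X[4] = Σ(n=0 to 5) x[n] · ω_6^(4n) where ω_6 = e^(-2πi/6)
= (1)·ω_6^0 + (0)·ω_6^4 + (2)·ω_6^8 + (2)·ω_6^12 + (-3)·ω_6^16 + (1)·ω_6^20

X[4] = 3.0000-5.1962i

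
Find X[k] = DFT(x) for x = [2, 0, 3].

X[k] = Σ(n=0 to 2) x[n] · ω_3^(nk)
where ω_3 = e^(-2πi/3)

Computing each X[k]:
X[0] = 5
X[1] = 0.5000+2.5981i
X[2] = 0.5000-2.5981i

X = [5, 0.5000+2.5981i, 0.5000-2.5981i]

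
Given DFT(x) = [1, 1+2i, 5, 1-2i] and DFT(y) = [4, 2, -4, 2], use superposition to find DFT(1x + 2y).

By linearity: DFT(1x + 2y) = 1·DFT(x) + 2·DFT(y)
= 1·[1, 1+2i, 5, 1-2i] + 2·[4, 2, -4, 2]

Computing element-wise:
Z[0] = 1·(1) + 2·(4) = 9
Z[1] = 1·(1+2i) + 2·(2) = 5+2i
Z[2] = 1·(5) + 2·(-4) = -3
Z[3] = 1·(1-2i) + 2·(2) = 5-2i

DFT(1x + 2y) = 1·X + 2·Y = [9, 5+2i, -3, 5-2i]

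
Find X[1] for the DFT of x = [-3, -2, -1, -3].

X[1] = Σ(n=0 to 3) x[n] · ω_4^(1n) where ω_4 = e^(-2πi/4)
= (-3)·ω_4^0 + (-2)·ω_4^1 + (-1)·ω_4^2 + (-3)·ω_4^3

X[1] = -2-1i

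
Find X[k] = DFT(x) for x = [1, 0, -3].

X[k] = Σ(n=0 to 2) x[n] · ω_3^(nk)
where ω_3 = e^(-2πi/3)

Computing each X[k]:
X[0] = -2
X[1] = 2.5000-2.5981i
X[2] = 2.5000+2.5981i

X = [-2, 2.5000-2.5981i, 2.5000+2.5981i]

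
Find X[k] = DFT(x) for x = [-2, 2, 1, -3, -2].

X[k] = Σ(n=0 to 4) x[n] · ω_5^(nk)
where ω_5 = e^(-2πi/5)

Computing each X[k]:
X[0] = -4
X[1] = -0.3820-6.1554i
X[2] = -2.6180+1.4531i
X[3] = -2.6180-1.4531i
X[4] = -0.3820+6.1554i

X = [-4, -0.3820-6.1554i, -2.6180+1.4531i, -2.6180-1.4531i, -0.3820+6.1554i]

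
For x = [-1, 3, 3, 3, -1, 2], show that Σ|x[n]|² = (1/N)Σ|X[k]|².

Time domain:
Σ|x[n]|² = |-1|² + |3|² + |3|² + |3|² + |-1|² + |2|² = 33.0000

Frequency domain:
(1/6)Σ|X[k]|² = (1/6)(|9|² + |-2.5000-4.3301i|² + |-1.5000+2.5981i|² + |-7|² + |-1.5000-2.5981i|² + |-2.5000+4.3301i|²) = (1/6)·198.0000 = 33.0000

Both sides agree, confirming Parseval's theorem.

Σ|x[n]|² = (1/N)Σ|X[k]|² = 33.0000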